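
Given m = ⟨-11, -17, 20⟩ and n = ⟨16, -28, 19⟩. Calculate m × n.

(237, 529, 580)

i: (-17)·19 - 20·(-28) = -323 - (-560) = 237
j: 20·16 - (-11)·19 = 320 - (-209) = 529
k: (-11)·(-28) - (-17)·16 = 308 - (-272) = 580
m × n = (237, 529, 580)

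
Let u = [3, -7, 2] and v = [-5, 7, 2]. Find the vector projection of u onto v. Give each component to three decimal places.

u · v = 3·(-5) + (-7)·7 + 2·2 = -15 - 49 + 4 = -60
|v|² = 25 + 49 + 4 = 78
proj_v u = (-60/78) · (-5, 7, 2) ≈ (3.846, -5.385, -1.538)

(3.846, -5.385, -1.538)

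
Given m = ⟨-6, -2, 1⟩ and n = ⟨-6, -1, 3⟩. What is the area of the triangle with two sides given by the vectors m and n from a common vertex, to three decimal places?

i: (-2)·3 - 1·(-1) = -6 - (-1) = -5
j: 1·(-6) - (-6)·3 = -6 - (-18) = 12
k: (-6)·(-1) - (-2)·(-6) = 6 - 12 = -6
m × n = (-5, 12, -6)
|m × n| = √((-5)² + 12² + (-6)²) = √205 ≈ 14.3178
area = ½ · 14.3178 ≈ 7.159

7.159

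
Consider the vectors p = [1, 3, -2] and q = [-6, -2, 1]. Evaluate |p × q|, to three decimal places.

19.442

i: 3·1 - (-2)·(-2) = 3 - 4 = -1
j: (-2)·(-6) - 1·1 = 12 - 1 = 11
k: 1·(-2) - 3·(-6) = -2 - (-18) = 16
p × q = (-1, 11, 16)
|p × q| = √((-1)² + 11² + 16²) = √378 ≈ 19.4422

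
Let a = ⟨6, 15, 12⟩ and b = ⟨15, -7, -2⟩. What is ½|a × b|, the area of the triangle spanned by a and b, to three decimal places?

i: 15·(-2) - 12·(-7) = -30 - (-84) = 54
j: 12·15 - 6·(-2) = 180 - (-12) = 192
k: 6·(-7) - 15·15 = -42 - 225 = -267
a × b = (54, 192, -267)
|a × b| = √(54² + 192² + (-267)²) = √111069 ≈ 333.2702
area = ½ · 333.2702 ≈ 166.635

166.635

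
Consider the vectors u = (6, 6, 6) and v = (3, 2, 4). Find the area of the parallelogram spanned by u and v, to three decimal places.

i: 6·4 - 6·2 = 24 - 12 = 12
j: 6·3 - 6·4 = 18 - 24 = -6
k: 6·2 - 6·3 = 12 - 18 = -6
u × v = (12, -6, -6)
|u × v| = √(12² + (-6)² + (-6)²) = √216 ≈ 14.6969

14.697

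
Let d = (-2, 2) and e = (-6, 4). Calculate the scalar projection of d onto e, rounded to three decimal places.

d · e = (-2)·(-6) + 2·4 = 12 + 8 = 20
|e| = √(36 + 16) = √52 ≈ 7.2111
comp_e d = 20 / √52 ≈ 2.774

2.774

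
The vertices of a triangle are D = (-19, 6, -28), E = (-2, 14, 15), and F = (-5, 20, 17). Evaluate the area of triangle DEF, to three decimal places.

158.910

DE = (17, 8, 43),  DF = (14, 14, 45)
i: 8·45 - 43·14 = 360 - 602 = -242
j: 43·14 - 17·45 = 602 - 765 = -163
k: 17·14 - 8·14 = 238 - 112 = 126
DE × DF = (-242, -163, 126)
|DE × DF| = √101009 ≈ 317.8191
area = ½ · 317.8191 ≈ 158.910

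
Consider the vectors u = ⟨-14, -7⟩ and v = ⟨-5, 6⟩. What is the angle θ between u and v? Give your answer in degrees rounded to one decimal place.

u · v = (-14)·(-5) + (-7)·6 = 70 - 42 = 28
|u|² = 196 + 49 = 245,  |u| = √245 ≈ 15.652476
|v|² = 25 + 36 = 61,  |v| = √61 ≈ 7.810250
cos θ = 28 / (15.652476 · 7.810250) ≈ 0.22904
θ = arccos(0.22904) ≈ 76.8°

76.8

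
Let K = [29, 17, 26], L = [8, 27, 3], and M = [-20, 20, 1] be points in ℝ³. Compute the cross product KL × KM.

KL = (-21, 10, -23)
KM = (-49, 3, -25)
i: 10·(-25) - (-23)·3 = -250 - (-69) = -181
j: (-23)·(-49) - (-21)·(-25) = 1127 - 525 = 602
k: (-21)·3 - 10·(-49) = -63 - (-490) = 427
KL × KM = (-181, 602, 427)

(-181, 602, 427)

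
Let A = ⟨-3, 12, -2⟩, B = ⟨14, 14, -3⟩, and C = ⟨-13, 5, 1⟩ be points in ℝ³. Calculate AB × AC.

(-1, -41, -99)

AB = (17, 2, -1)
AC = (-10, -7, 3)
i: 2·3 - (-1)·(-7) = 6 - 7 = -1
j: (-1)·(-10) - 17·3 = 10 - 51 = -41
k: 17·(-7) - 2·(-10) = -119 - (-20) = -99
AB × AC = (-1, -41, -99)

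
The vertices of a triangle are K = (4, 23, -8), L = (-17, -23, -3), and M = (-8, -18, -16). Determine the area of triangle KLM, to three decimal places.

KL = (-21, -46, 5),  KM = (-12, -41, -8)
i: (-46)·(-8) - 5·(-41) = 368 - (-205) = 573
j: 5·(-12) - (-21)·(-8) = -60 - 168 = -228
k: (-21)·(-41) - (-46)·(-12) = 861 - 552 = 309
KL × KM = (573, -228, 309)
|KL × KM| = √475794 ≈ 689.7782
area = ½ · 689.7782 ≈ 344.889

344.889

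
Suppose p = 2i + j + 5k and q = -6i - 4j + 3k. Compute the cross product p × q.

(23, -36, -2)

i: 1·3 - 5·(-4) = 3 - (-20) = 23
j: 5·(-6) - 2·3 = -30 - 6 = -36
k: 2·(-4) - 1·(-6) = -8 - (-6) = -2
p × q = (23, -36, -2)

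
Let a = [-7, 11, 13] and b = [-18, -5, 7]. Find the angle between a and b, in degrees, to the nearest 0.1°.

a · b = (-7)·(-18) + 11·(-5) + 13·7 = 126 - 55 + 91 = 162
|a|² = 49 + 121 + 169 = 339,  |a| = √339 ≈ 18.411953
|b|² = 324 + 25 + 49 = 398,  |b| = √398 ≈ 19.949937
cos θ = 162 / (18.411953 · 19.949937) ≈ 0.44104
θ = arccos(0.44104) ≈ 63.8°

63.8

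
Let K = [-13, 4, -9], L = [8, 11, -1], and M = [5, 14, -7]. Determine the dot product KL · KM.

464

KL = L − K = (21, 7, 8)
KM = M − K = (18, 10, 2)
KL · KM = 21·18 + 7·10 + 8·2 = 378 + 70 + 16 = 464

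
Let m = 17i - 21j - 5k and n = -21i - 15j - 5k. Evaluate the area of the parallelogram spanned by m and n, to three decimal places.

i: (-21)·(-5) - (-5)·(-15) = 105 - 75 = 30
j: (-5)·(-21) - 17·(-5) = 105 - (-85) = 190
k: 17·(-15) - (-21)·(-21) = -255 - 441 = -696
m × n = (30, 190, -696)
|m × n| = √(30² + 190² + (-696)²) = √521416 ≈ 722.0914

722.091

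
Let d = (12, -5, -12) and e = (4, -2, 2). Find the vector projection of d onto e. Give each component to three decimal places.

d · e = 12·4 + (-5)·(-2) + (-12)·2 = 48 + 10 - 24 = 34
|e|² = 16 + 4 + 4 = 24
proj_e d = (34/24) · (4, -2, 2) ≈ (5.667, -2.833, 2.833)

(5.667, -2.833, 2.833)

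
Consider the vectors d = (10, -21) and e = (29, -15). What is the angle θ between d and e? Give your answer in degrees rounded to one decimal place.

37.2

d · e = 10·29 + (-21)·(-15) = 290 + 315 = 605
|d|² = 100 + 441 = 541,  |d| = √541 ≈ 23.259407
|e|² = 841 + 225 = 1066,  |e| = √1066 ≈ 32.649655
cos θ = 605 / (23.259407 · 32.649655) ≈ 0.79667
θ = arccos(0.79667) ≈ 37.2°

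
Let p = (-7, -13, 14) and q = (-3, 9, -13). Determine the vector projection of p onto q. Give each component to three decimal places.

p · q = (-7)·(-3) + (-13)·9 + 14·(-13) = 21 - 117 - 182 = -278
|q|² = 9 + 81 + 169 = 259
proj_q p = (-278/259) · (-3, 9, -13) ≈ (3.220, -9.660, 13.954)

(3.220, -9.660, 13.954)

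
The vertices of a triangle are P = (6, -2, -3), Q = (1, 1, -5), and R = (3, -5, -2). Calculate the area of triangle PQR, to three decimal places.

13.285

PQ = (-5, 3, -2),  PR = (-3, -3, 1)
i: 3·1 - (-2)·(-3) = 3 - 6 = -3
j: (-2)·(-3) - (-5)·1 = 6 - (-5) = 11
k: (-5)·(-3) - 3·(-3) = 15 - (-9) = 24
PQ × PR = (-3, 11, 24)
|PQ × PR| = √706 ≈ 26.5707
area = ½ · 26.5707 ≈ 13.285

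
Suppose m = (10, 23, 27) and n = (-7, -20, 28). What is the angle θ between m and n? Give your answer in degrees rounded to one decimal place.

79.9

m · n = 10·(-7) + 23·(-20) + 27·28 = -70 - 460 + 756 = 226
|m|² = 100 + 529 + 729 = 1358,  |m| = √1358 ≈ 36.851052
|n|² = 49 + 400 + 784 = 1233,  |n| = √1233 ≈ 35.114100
cos θ = 226 / (36.851052 · 35.114100) ≈ 0.17465
θ = arccos(0.17465) ≈ 79.9°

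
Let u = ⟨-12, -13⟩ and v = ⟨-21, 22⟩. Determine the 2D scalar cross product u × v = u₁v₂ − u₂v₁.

-537

(-12)·22 - (-13)·(-21) = -264 - 273 = -537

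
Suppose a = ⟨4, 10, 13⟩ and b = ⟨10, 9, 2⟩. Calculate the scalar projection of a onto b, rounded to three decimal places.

11.469

a · b = 4·10 + 10·9 + 13·2 = 40 + 90 + 26 = 156
|b| = √(100 + 81 + 4) = √185 ≈ 13.6015
comp_b a = 156 / √185 ≈ 11.469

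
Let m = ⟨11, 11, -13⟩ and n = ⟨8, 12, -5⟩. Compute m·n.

m · n = 11·8 + 11·12 + (-13)·(-5) = 88 + 132 + 65 = 285

285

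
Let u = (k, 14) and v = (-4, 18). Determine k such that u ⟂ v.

63

u · v = k·(-4) + 14·18 = 252 - 4k
Set equal to 0: -4k = -252, so k = 63.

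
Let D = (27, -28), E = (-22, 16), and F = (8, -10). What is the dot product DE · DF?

1723

DE = E − D = (-49, 44)
DF = F − D = (-19, 18)
DE · DF = (-49)·(-19) + 44·18 = 931 + 792 = 1723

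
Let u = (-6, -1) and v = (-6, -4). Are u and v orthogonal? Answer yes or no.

u · v = (-6)·(-6) + (-1)·(-4) = 36 + 4 = 40
Nonzero, so the vectors are not orthogonal.

no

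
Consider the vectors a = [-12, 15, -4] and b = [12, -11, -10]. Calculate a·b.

a · b = (-12)·12 + 15·(-11) + (-4)·(-10) = -144 - 165 + 40 = -269

-269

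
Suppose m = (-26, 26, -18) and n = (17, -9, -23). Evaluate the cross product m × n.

(-760, -904, -208)

i: 26·(-23) - (-18)·(-9) = -598 - 162 = -760
j: (-18)·17 - (-26)·(-23) = -306 - 598 = -904
k: (-26)·(-9) - 26·17 = 234 - 442 = -208
m × n = (-760, -904, -208)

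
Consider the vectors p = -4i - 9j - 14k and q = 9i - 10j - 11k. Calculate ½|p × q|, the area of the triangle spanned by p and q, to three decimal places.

106.327

i: (-9)·(-11) - (-14)·(-10) = 99 - 140 = -41
j: (-14)·9 - (-4)·(-11) = -126 - 44 = -170
k: (-4)·(-10) - (-9)·9 = 40 - (-81) = 121
p × q = (-41, -170, 121)
|p × q| = √((-41)² + (-170)² + 121²) = √45222 ≈ 212.6546
area = ½ · 212.6546 ≈ 106.327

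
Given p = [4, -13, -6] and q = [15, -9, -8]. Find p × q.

(50, -58, 159)

i: (-13)·(-8) - (-6)·(-9) = 104 - 54 = 50
j: (-6)·15 - 4·(-8) = -90 - (-32) = -58
k: 4·(-9) - (-13)·15 = -36 - (-195) = 159
p × q = (50, -58, 159)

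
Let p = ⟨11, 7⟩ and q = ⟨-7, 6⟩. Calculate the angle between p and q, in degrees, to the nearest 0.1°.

106.9

p · q = 11·(-7) + 7·6 = -77 + 42 = -35
|p|² = 121 + 49 = 170,  |p| = √170 ≈ 13.038405
|q|² = 49 + 36 = 85,  |q| = √85 ≈ 9.219544
cos θ = -35 / (13.038405 · 9.219544) ≈ -0.29116
θ = arccos(-0.29116) ≈ 106.9°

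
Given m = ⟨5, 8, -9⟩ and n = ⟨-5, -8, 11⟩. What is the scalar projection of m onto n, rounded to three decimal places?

m · n = 5·(-5) + 8·(-8) + (-9)·11 = -25 - 64 - 99 = -188
|n| = √(25 + 64 + 121) = √210 ≈ 14.4914
comp_n m = -188 / √210 ≈ -12.973

-12.973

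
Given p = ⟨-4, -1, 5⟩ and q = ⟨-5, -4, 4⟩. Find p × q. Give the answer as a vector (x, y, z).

i: (-1)·4 - 5·(-4) = -4 - (-20) = 16
j: 5·(-5) - (-4)·4 = -25 - (-16) = -9
k: (-4)·(-4) - (-1)·(-5) = 16 - 5 = 11
p × q = (16, -9, 11)

(16, -9, 11)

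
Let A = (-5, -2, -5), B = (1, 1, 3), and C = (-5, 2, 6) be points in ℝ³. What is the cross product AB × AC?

AB = (6, 3, 8)
AC = (0, 4, 11)
i: 3·11 - 8·4 = 33 - 32 = 1
j: 8·0 - 6·11 = 0 - 66 = -66
k: 6·4 - 3·0 = 24 - 0 = 24
AB × AC = (1, -66, 24)

(1, -66, 24)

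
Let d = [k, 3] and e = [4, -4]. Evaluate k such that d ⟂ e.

d · e = k·4 + 3·(-4) = -12 + 4k
Set equal to 0: 4k = 12, so k = 3.

3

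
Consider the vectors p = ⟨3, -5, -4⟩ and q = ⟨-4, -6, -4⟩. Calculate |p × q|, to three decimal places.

i: (-5)·(-4) - (-4)·(-6) = 20 - 24 = -4
j: (-4)·(-4) - 3·(-4) = 16 - (-12) = 28
k: 3·(-6) - (-5)·(-4) = -18 - 20 = -38
p × q = (-4, 28, -38)
|p × q| = √((-4)² + 28² + (-38)²) = √2244 ≈ 47.3709

47.371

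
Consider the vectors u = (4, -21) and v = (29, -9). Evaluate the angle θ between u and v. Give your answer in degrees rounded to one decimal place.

u · v = 4·29 + (-21)·(-9) = 116 + 189 = 305
|u|² = 16 + 441 = 457,  |u| = √457 ≈ 21.377558
|v|² = 841 + 81 = 922,  |v| = √922 ≈ 30.364453
cos θ = 305 / (21.377558 · 30.364453) ≈ 0.46987
θ = arccos(0.46987) ≈ 62.0°

62.0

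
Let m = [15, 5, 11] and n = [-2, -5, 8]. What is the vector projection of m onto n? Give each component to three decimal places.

(-0.710, -1.774, 2.839)

m · n = 15·(-2) + 5·(-5) + 11·8 = -30 - 25 + 88 = 33
|n|² = 4 + 25 + 64 = 93
proj_n m = (33/93) · (-2, -5, 8) ≈ (-0.710, -1.774, 2.839)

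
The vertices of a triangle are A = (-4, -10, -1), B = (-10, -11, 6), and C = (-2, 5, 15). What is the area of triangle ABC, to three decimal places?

AB = (-6, -1, 7),  AC = (2, 15, 16)
i: (-1)·16 - 7·15 = -16 - 105 = -121
j: 7·2 - (-6)·16 = 14 - (-96) = 110
k: (-6)·15 - (-1)·2 = -90 - (-2) = -88
AB × AC = (-121, 110, -88)
|AB × AC| = √34485 ≈ 185.7014
area = ½ · 185.7014 ≈ 92.851

92.851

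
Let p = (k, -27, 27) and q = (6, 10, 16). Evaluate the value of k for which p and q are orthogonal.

p · q = k·6 + (-27)·10 + 27·16 = 162 + 6k
Set equal to 0: 6k = -162, so k = -27.

-27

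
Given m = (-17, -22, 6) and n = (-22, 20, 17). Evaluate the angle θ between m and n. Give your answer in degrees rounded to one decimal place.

m · n = (-17)·(-22) + (-22)·20 + 6·17 = 374 - 440 + 102 = 36
|m|² = 289 + 484 + 36 = 809,  |m| = √809 ≈ 28.442925
|n|² = 484 + 400 + 289 = 1173,  |n| = √1173 ≈ 34.249088
cos θ = 36 / (28.442925 · 34.249088) ≈ 0.03696
θ = arccos(0.03696) ≈ 87.9°

87.9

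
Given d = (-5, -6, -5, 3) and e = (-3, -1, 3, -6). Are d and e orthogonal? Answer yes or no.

no

d · e = (-5)·(-3) + (-6)·(-1) + (-5)·3 + 3·(-6) = 15 + 6 - 15 - 18 = -12
Nonzero, so the vectors are not orthogonal.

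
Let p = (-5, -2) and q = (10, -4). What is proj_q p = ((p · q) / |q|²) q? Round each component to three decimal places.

(-3.621, 1.448)

p · q = (-5)·10 + (-2)·(-4) = -50 + 8 = -42
|q|² = 100 + 16 = 116
proj_q p = (-42/116) · (10, -4) ≈ (-3.621, 1.448)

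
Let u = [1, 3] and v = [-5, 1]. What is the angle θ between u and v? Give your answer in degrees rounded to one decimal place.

97.1

u · v = 1·(-5) + 3·1 = -5 + 3 = -2
|u|² = 1 + 9 = 10,  |u| = √10 ≈ 3.162278
|v|² = 25 + 1 = 26,  |v| = √26 ≈ 5.099020
cos θ = -2 / (3.162278 · 5.099020) ≈ -0.12403
θ = arccos(-0.12403) ≈ 97.1°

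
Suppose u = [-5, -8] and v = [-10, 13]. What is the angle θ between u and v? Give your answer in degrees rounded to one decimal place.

110.4

u · v = (-5)·(-10) + (-8)·13 = 50 - 104 = -54
|u|² = 25 + 64 = 89,  |u| = √89 ≈ 9.433981
|v|² = 100 + 169 = 269,  |v| = √269 ≈ 16.401219
cos θ = -54 / (9.433981 · 16.401219) ≈ -0.34900
θ = arccos(-0.34900) ≈ 110.4°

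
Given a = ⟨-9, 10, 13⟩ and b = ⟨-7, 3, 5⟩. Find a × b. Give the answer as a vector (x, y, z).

(11, -46, 43)

i: 10·5 - 13·3 = 50 - 39 = 11
j: 13·(-7) - (-9)·5 = -91 - (-45) = -46
k: (-9)·3 - 10·(-7) = -27 - (-70) = 43
a × b = (11, -46, 43)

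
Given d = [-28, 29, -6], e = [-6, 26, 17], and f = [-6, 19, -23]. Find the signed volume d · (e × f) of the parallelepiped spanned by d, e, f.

e × f:
i: 26·(-23) - 17·19 = -598 - 323 = -921
j: 17·(-6) - (-6)·(-23) = -102 - 138 = -240
k: (-6)·19 - 26·(-6) = -114 - (-156) = 42
e × f = (-921, -240, 42)
d · (e × f) = (-28)·(-921) + 29·(-240) + (-6)·42 = 25788 - 6960 - 252 = 18576

18576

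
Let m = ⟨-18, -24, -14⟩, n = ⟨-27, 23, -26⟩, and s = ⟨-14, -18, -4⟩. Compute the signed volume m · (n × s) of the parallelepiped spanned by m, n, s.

-7376

n × s:
i: 23·(-4) - (-26)·(-18) = -92 - 468 = -560
j: (-26)·(-14) - (-27)·(-4) = 364 - 108 = 256
k: (-27)·(-18) - 23·(-14) = 486 - (-322) = 808
n × s = (-560, 256, 808)
m · (n × s) = (-18)·(-560) + (-24)·256 + (-14)·808 = 10080 - 6144 - 11312 = -7376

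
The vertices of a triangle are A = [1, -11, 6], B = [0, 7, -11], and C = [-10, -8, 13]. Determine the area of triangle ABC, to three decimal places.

AB = (-1, 18, -17),  AC = (-11, 3, 7)
i: 18·7 - (-17)·3 = 126 - (-51) = 177
j: (-17)·(-11) - (-1)·7 = 187 - (-7) = 194
k: (-1)·3 - 18·(-11) = -3 - (-198) = 195
AB × AC = (177, 194, 195)
|AB × AC| = √106990 ≈ 327.0933
area = ½ · 327.0933 ≈ 163.547

163.547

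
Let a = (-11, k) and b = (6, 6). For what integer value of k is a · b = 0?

a · b = (-11)·6 + k·6 = -66 + 6k
Set equal to 0: 6k = 66, so k = 11.

11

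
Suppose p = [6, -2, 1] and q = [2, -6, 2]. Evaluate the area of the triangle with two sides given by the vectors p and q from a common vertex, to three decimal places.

16.793

i: (-2)·2 - 1·(-6) = -4 - (-6) = 2
j: 1·2 - 6·2 = 2 - 12 = -10
k: 6·(-6) - (-2)·2 = -36 - (-4) = -32
p × q = (2, -10, -32)
|p × q| = √(2² + (-10)² + (-32)²) = √1128 ≈ 33.5857
area = ½ · 33.5857 ≈ 16.793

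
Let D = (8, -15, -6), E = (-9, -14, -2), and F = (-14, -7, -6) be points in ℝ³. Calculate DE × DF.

DE = (-17, 1, 4)
DF = (-22, 8, 0)
i: 1·0 - 4·8 = 0 - 32 = -32
j: 4·(-22) - (-17)·0 = -88 - 0 = -88
k: (-17)·8 - 1·(-22) = -136 - (-22) = -114
DE × DF = (-32, -88, -114)

(-32, -88, -114)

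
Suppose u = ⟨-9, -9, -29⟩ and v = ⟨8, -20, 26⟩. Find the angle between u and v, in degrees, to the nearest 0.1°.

u · v = (-9)·8 + (-9)·(-20) + (-29)·26 = -72 + 180 - 754 = -646
|u|² = 81 + 81 + 841 = 1003,  |u| = √1003 ≈ 31.670175
|v|² = 64 + 400 + 676 = 1140,  |v| = √1140 ≈ 33.763886
cos θ = -646 / (31.670175 · 33.763886) ≈ -0.60413
θ = arccos(-0.60413) ≈ 127.2°

127.2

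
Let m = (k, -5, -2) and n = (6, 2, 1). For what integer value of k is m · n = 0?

m · n = k·6 + (-5)·2 + (-2)·1 = -12 + 6k
Set equal to 0: 6k = 12, so k = 2.

2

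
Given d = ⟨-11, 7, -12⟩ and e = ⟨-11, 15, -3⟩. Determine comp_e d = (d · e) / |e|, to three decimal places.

13.906

d · e = (-11)·(-11) + 7·15 + (-12)·(-3) = 121 + 105 + 36 = 262
|e| = √(121 + 225 + 9) = √355 ≈ 18.8414
comp_e d = 262 / √355 ≈ 13.906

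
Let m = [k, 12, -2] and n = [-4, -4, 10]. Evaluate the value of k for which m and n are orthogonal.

-17

m · n = k·(-4) + 12·(-4) + (-2)·10 = -68 - 4k
Set equal to 0: -4k = 68, so k = -17.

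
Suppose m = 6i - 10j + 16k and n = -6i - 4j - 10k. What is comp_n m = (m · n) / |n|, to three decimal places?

m · n = 6·(-6) + (-10)·(-4) + 16·(-10) = -36 + 40 - 160 = -156
|n| = √(36 + 16 + 100) = √152 ≈ 12.3288
comp_n m = -156 / √152 ≈ -12.653

-12.653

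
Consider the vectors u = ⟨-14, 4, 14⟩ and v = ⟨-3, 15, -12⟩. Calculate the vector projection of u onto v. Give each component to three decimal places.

(0.524, -2.619, 2.095)

u · v = (-14)·(-3) + 4·15 + 14·(-12) = 42 + 60 - 168 = -66
|v|² = 9 + 225 + 144 = 378
proj_v u = (-66/378) · (-3, 15, -12) ≈ (0.524, -2.619, 2.095)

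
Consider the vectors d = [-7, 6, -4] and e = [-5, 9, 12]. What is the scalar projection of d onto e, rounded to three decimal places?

2.593

d · e = (-7)·(-5) + 6·9 + (-4)·12 = 35 + 54 - 48 = 41
|e| = √(25 + 81 + 144) = √250 ≈ 15.8114
comp_e d = 41 / √250 ≈ 2.593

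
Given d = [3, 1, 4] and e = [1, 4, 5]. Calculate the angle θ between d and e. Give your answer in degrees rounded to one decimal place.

35.2

d · e = 3·1 + 1·4 + 4·5 = 3 + 4 + 20 = 27
|d|² = 9 + 1 + 16 = 26,  |d| = √26 ≈ 5.099020
|e|² = 1 + 16 + 25 = 42,  |e| = √42 ≈ 6.480741
cos θ = 27 / (5.099020 · 6.480741) ≈ 0.81706
θ = arccos(0.81706) ≈ 35.2°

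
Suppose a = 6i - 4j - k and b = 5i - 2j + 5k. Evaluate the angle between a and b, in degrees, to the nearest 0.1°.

a · b = 6·5 + (-4)·(-2) + (-1)·5 = 30 + 8 - 5 = 33
|a|² = 36 + 16 + 1 = 53,  |a| = √53 ≈ 7.280110
|b|² = 25 + 4 + 25 = 54,  |b| = √54 ≈ 7.348469
cos θ = 33 / (7.280110 · 7.348469) ≈ 0.61685
θ = arccos(0.61685) ≈ 51.9°

51.9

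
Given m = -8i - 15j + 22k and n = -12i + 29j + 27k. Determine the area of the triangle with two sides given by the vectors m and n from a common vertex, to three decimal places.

561.226

i: (-15)·27 - 22·29 = -405 - 638 = -1043
j: 22·(-12) - (-8)·27 = -264 - (-216) = -48
k: (-8)·29 - (-15)·(-12) = -232 - 180 = -412
m × n = (-1043, -48, -412)
|m × n| = √((-1043)² + (-48)² + (-412)²) = √1259897 ≈ 1122.4513
area = ½ · 1122.4513 ≈ 561.226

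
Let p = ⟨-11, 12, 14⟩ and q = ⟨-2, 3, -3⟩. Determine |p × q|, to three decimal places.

99.428

i: 12·(-3) - 14·3 = -36 - 42 = -78
j: 14·(-2) - (-11)·(-3) = -28 - 33 = -61
k: (-11)·3 - 12·(-2) = -33 - (-24) = -9
p × q = (-78, -61, -9)
|p × q| = √((-78)² + (-61)² + (-9)²) = √9886 ≈ 99.4284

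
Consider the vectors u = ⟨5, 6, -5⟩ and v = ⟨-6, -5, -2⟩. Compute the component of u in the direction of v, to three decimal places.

-6.202

u · v = 5·(-6) + 6·(-5) + (-5)·(-2) = -30 - 30 + 10 = -50
|v| = √(36 + 25 + 4) = √65 ≈ 8.0623
comp_v u = -50 / √65 ≈ -6.202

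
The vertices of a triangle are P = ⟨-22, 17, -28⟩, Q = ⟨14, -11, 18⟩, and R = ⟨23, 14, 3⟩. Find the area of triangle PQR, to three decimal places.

PQ = (36, -28, 46),  PR = (45, -3, 31)
i: (-28)·31 - 46·(-3) = -868 - (-138) = -730
j: 46·45 - 36·31 = 2070 - 1116 = 954
k: 36·(-3) - (-28)·45 = -108 - (-1260) = 1152
PQ × PR = (-730, 954, 1152)
|PQ × PR| = √2770120 ≈ 1664.3677
area = ½ · 1664.3677 ≈ 832.184

832.184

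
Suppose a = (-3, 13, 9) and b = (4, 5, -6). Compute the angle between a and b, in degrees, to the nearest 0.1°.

90.4

a · b = (-3)·4 + 13·5 + 9·(-6) = -12 + 65 - 54 = -1
|a|² = 9 + 169 + 81 = 259,  |a| = √259 ≈ 16.093477
|b|² = 16 + 25 + 36 = 77,  |b| = √77 ≈ 8.774964
cos θ = -1 / (16.093477 · 8.774964) ≈ -0.00708
θ = arccos(-0.00708) ≈ 90.4°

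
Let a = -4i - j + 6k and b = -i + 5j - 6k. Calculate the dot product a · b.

a · b = (-4)·(-1) + (-1)·5 + 6·(-6) = 4 - 5 - 36 = -37

-37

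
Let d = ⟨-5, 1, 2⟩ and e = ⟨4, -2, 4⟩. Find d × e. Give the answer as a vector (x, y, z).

i: 1·4 - 2·(-2) = 4 - (-4) = 8
j: 2·4 - (-5)·4 = 8 - (-20) = 28
k: (-5)·(-2) - 1·4 = 10 - 4 = 6
d × e = (8, 28, 6)

(8, 28, 6)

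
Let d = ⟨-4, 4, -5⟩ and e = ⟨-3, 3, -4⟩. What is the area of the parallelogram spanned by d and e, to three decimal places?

i: 4·(-4) - (-5)·3 = -16 - (-15) = -1
j: (-5)·(-3) - (-4)·(-4) = 15 - 16 = -1
k: (-4)·3 - 4·(-3) = -12 - (-12) = 0
d × e = (-1, -1, 0)
|d × e| = √((-1)² + (-1)² + 0²) = √2 ≈ 1.4142

1.414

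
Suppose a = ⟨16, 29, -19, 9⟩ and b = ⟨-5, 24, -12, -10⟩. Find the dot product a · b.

a · b = 16·(-5) + 29·24 + (-19)·(-12) + 9·(-10) = -80 + 696 + 228 - 90 = 754

754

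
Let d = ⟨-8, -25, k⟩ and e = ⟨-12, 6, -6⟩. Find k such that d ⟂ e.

-9

d · e = (-8)·(-12) + (-25)·6 + k·(-6) = -54 - 6k
Set equal to 0: -6k = 54, so k = -9.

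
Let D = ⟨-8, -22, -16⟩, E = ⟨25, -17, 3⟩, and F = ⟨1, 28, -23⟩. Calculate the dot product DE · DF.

DE = E − D = (33, 5, 19)
DF = F − D = (9, 50, -7)
DE · DF = 33·9 + 5·50 + 19·(-7) = 297 + 250 - 133 = 414

414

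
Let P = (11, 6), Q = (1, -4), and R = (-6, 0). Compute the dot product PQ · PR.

230

PQ = Q − P = (-10, -10)
PR = R − P = (-17, -6)
PQ · PR = (-10)·(-17) + (-10)·(-6) = 170 + 60 = 230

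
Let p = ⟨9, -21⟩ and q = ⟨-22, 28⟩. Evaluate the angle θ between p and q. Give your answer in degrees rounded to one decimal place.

165.0

p · q = 9·(-22) + (-21)·28 = -198 - 588 = -786
|p|² = 81 + 441 = 522,  |p| = √522 ≈ 22.847319
|q|² = 484 + 784 = 1268,  |q| = √1268 ≈ 35.608988
cos θ = -786 / (22.847319 · 35.608988) ≈ -0.96611
θ = arccos(-0.96611) ≈ 165.0°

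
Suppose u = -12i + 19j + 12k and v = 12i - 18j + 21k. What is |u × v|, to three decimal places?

731.563

i: 19·21 - 12·(-18) = 399 - (-216) = 615
j: 12·12 - (-12)·21 = 144 - (-252) = 396
k: (-12)·(-18) - 19·12 = 216 - 228 = -12
u × v = (615, 396, -12)
|u × v| = √(615² + 396² + (-12)²) = √535185 ≈ 731.5634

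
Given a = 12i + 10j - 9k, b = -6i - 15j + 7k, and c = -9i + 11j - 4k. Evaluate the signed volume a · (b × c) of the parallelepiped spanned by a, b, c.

b × c:
i: (-15)·(-4) - 7·11 = 60 - 77 = -17
j: 7·(-9) - (-6)·(-4) = -63 - 24 = -87
k: (-6)·11 - (-15)·(-9) = -66 - 135 = -201
b × c = (-17, -87, -201)
a · (b × c) = 12·(-17) + 10·(-87) + (-9)·(-201) = -204 - 870 + 1809 = 735

735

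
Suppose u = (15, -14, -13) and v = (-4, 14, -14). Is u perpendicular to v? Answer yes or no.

no

u · v = 15·(-4) + (-14)·14 + (-13)·(-14) = -60 - 196 + 182 = -74
Nonzero, so the vectors are not orthogonal.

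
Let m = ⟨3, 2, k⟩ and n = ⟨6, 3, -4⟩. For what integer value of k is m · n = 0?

6

m · n = 3·6 + 2·3 + k·(-4) = 24 - 4k
Set equal to 0: -4k = -24, so k = 6.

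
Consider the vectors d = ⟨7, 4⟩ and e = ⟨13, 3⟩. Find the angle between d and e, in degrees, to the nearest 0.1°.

16.8

d · e = 7·13 + 4·3 = 91 + 12 = 103
|d|² = 49 + 16 = 65,  |d| = √65 ≈ 8.062258
|e|² = 169 + 9 = 178,  |e| = √178 ≈ 13.341664
cos θ = 103 / (8.062258 · 13.341664) ≈ 0.95757
θ = arccos(0.95757) ≈ 16.8°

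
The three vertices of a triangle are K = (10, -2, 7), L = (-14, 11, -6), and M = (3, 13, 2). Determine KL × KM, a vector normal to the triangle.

KL = (-24, 13, -13)
KM = (-7, 15, -5)
i: 13·(-5) - (-13)·15 = -65 - (-195) = 130
j: (-13)·(-7) - (-24)·(-5) = 91 - 120 = -29
k: (-24)·15 - 13·(-7) = -360 - (-91) = -269
KL × KM = (130, -29, -269)

(130, -29, -269)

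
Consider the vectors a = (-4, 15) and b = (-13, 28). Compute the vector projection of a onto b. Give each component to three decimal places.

a · b = (-4)·(-13) + 15·28 = 52 + 420 = 472
|b|² = 169 + 784 = 953
proj_b a = (472/953) · (-13, 28) ≈ (-6.439, 13.868)

(-6.439, 13.868)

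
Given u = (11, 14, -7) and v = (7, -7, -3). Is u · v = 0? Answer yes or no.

yes

u · v = 11·7 + 14·(-7) + (-7)·(-3) = 77 - 98 + 21 = 0
Zero, so the vectors are orthogonal.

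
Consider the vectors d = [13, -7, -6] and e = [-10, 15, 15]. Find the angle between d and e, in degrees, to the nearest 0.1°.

150.4

d · e = 13·(-10) + (-7)·15 + (-6)·15 = -130 - 105 - 90 = -325
|d|² = 169 + 49 + 36 = 254,  |d| = √254 ≈ 15.937377
|e|² = 100 + 225 + 225 = 550,  |e| = √550 ≈ 23.452079
cos θ = -325 / (15.937377 · 23.452079) ≈ -0.86953
θ = arccos(-0.86953) ≈ 150.4°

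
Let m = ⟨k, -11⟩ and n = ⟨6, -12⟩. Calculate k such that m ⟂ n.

m · n = k·6 + (-11)·(-12) = 132 + 6k
Set equal to 0: 6k = -132, so k = -22.

-22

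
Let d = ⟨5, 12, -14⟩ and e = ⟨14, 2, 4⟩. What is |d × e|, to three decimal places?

i: 12·4 - (-14)·2 = 48 - (-28) = 76
j: (-14)·14 - 5·4 = -196 - 20 = -216
k: 5·2 - 12·14 = 10 - 168 = -158
d × e = (76, -216, -158)
|d × e| = √(76² + (-216)² + (-158)²) = √77396 ≈ 278.2014

278.201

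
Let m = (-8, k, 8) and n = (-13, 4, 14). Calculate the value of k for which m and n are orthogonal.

m · n = (-8)·(-13) + k·4 + 8·14 = 216 + 4k
Set equal to 0: 4k = -216, so k = -54.

-54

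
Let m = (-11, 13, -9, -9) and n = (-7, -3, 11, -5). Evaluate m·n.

m · n = (-11)·(-7) + 13·(-3) + (-9)·11 + (-9)·(-5) = 77 - 39 - 99 + 45 = -16

-16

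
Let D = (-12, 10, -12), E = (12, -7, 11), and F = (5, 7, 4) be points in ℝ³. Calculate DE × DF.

(-203, 7, 217)

DE = (24, -17, 23)
DF = (17, -3, 16)
i: (-17)·16 - 23·(-3) = -272 - (-69) = -203
j: 23·17 - 24·16 = 391 - 384 = 7
k: 24·(-3) - (-17)·17 = -72 - (-289) = 217
DE × DF = (-203, 7, 217)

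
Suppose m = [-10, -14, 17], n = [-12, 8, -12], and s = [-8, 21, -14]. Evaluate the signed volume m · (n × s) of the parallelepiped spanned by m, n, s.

n × s:
i: 8·(-14) - (-12)·21 = -112 - (-252) = 140
j: (-12)·(-8) - (-12)·(-14) = 96 - 168 = -72
k: (-12)·21 - 8·(-8) = -252 - (-64) = -188
n × s = (140, -72, -188)
m · (n × s) = (-10)·140 + (-14)·(-72) + 17·(-188) = -1400 + 1008 - 3196 = -3588

-3588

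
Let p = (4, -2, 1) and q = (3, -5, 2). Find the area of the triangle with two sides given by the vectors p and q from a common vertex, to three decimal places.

7.450

i: (-2)·2 - 1·(-5) = -4 - (-5) = 1
j: 1·3 - 4·2 = 3 - 8 = -5
k: 4·(-5) - (-2)·3 = -20 - (-6) = -14
p × q = (1, -5, -14)
|p × q| = √(1² + (-5)² + (-14)²) = √222 ≈ 14.8997
area = ½ · 14.8997 ≈ 7.450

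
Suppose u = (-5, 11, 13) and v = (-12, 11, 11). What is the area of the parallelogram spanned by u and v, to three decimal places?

128.895

i: 11·11 - 13·11 = 121 - 143 = -22
j: 13·(-12) - (-5)·11 = -156 - (-55) = -101
k: (-5)·11 - 11·(-12) = -55 - (-132) = 77
u × v = (-22, -101, 77)
|u × v| = √((-22)² + (-101)² + 77²) = √16614 ≈ 128.8953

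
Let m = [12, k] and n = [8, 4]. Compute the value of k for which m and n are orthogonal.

-24

m · n = 12·8 + k·4 = 96 + 4k
Set equal to 0: 4k = -96, so k = -24.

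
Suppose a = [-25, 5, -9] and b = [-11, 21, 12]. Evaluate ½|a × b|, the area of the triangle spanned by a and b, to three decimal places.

i: 5·12 - (-9)·21 = 60 - (-189) = 249
j: (-9)·(-11) - (-25)·12 = 99 - (-300) = 399
k: (-25)·21 - 5·(-11) = -525 - (-55) = -470
a × b = (249, 399, -470)
|a × b| = √(249² + 399² + (-470)²) = √442102 ≈ 664.9075
area = ½ · 664.9075 ≈ 332.454

332.454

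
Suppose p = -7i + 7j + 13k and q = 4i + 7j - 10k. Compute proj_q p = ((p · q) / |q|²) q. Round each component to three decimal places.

p · q = (-7)·4 + 7·7 + 13·(-10) = -28 + 49 - 130 = -109
|q|² = 16 + 49 + 100 = 165
proj_q p = (-109/165) · (4, 7, -10) ≈ (-2.642, -4.624, 6.606)

(-2.642, -4.624, 6.606)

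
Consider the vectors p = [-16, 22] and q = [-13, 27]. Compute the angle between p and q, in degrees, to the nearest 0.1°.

10.3

p · q = (-16)·(-13) + 22·27 = 208 + 594 = 802
|p|² = 256 + 484 = 740,  |p| = √740 ≈ 27.202941
|q|² = 169 + 729 = 898,  |q| = √898 ≈ 29.966648
cos θ = 802 / (27.202941 · 29.966648) ≈ 0.98383
θ = arccos(0.98383) ≈ 10.3°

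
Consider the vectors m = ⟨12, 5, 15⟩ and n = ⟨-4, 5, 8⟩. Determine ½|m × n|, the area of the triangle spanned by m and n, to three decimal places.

89.388

i: 5·8 - 15·5 = 40 - 75 = -35
j: 15·(-4) - 12·8 = -60 - 96 = -156
k: 12·5 - 5·(-4) = 60 - (-20) = 80
m × n = (-35, -156, 80)
|m × n| = √((-35)² + (-156)² + 80²) = √31961 ≈ 178.7764
area = ½ · 178.7764 ≈ 89.388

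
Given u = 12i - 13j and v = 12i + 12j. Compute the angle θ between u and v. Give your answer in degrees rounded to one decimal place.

92.3

u · v = 12·12 + (-13)·12 = 144 - 156 = -12
|u|² = 144 + 169 = 313,  |u| = √313 ≈ 17.691806
|v|² = 144 + 144 = 288,  |v| = √288 ≈ 16.970563
cos θ = -12 / (17.691806 · 16.970563) ≈ -0.03997
θ = arccos(-0.03997) ≈ 92.3°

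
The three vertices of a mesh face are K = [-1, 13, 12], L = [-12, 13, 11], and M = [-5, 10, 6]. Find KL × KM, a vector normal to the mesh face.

KL = (-11, 0, -1)
KM = (-4, -3, -6)
i: 0·(-6) - (-1)·(-3) = 0 - 3 = -3
j: (-1)·(-4) - (-11)·(-6) = 4 - 66 = -62
k: (-11)·(-3) - 0·(-4) = 33 - 0 = 33
KL × KM = (-3, -62, 33)

(-3, -62, 33)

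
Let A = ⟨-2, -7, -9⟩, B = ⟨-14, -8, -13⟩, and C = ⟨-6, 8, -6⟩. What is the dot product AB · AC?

AB = B − A = (-12, -1, -4)
AC = C − A = (-4, 15, 3)
AB · AC = (-12)·(-4) + (-1)·15 + (-4)·3 = 48 - 15 - 12 = 21

21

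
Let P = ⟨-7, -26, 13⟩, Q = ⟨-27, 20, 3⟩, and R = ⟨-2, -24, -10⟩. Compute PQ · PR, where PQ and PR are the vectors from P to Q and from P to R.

222

PQ = Q − P = (-20, 46, -10)
PR = R − P = (5, 2, -23)
PQ · PR = (-20)·5 + 46·2 + (-10)·(-23) = -100 + 92 + 230 = 222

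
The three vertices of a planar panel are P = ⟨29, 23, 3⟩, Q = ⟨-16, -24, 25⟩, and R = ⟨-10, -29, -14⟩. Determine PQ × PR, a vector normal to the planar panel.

PQ = (-45, -47, 22)
PR = (-39, -52, -17)
i: (-47)·(-17) - 22·(-52) = 799 - (-1144) = 1943
j: 22·(-39) - (-45)·(-17) = -858 - 765 = -1623
k: (-45)·(-52) - (-47)·(-39) = 2340 - 1833 = 507
PQ × PR = (1943, -1623, 507)

(1943, -1623, 507)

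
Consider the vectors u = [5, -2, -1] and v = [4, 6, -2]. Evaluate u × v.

(10, 6, 38)

i: (-2)·(-2) - (-1)·6 = 4 - (-6) = 10
j: (-1)·4 - 5·(-2) = -4 - (-10) = 6
k: 5·6 - (-2)·4 = 30 - (-8) = 38
u × v = (10, 6, 38)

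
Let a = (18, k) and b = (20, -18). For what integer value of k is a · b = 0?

a · b = 18·20 + k·(-18) = 360 - 18k
Set equal to 0: -18k = -360, so k = 20.

20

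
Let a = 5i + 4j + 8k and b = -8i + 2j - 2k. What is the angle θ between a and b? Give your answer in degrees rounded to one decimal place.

123.5

a · b = 5·(-8) + 4·2 + 8·(-2) = -40 + 8 - 16 = -48
|a|² = 25 + 16 + 64 = 105,  |a| = √105 ≈ 10.246951
|b|² = 64 + 4 + 4 = 72,  |b| = √72 ≈ 8.485281
cos θ = -48 / (10.246951 · 8.485281) ≈ -0.55205
θ = arccos(-0.55205) ≈ 123.5°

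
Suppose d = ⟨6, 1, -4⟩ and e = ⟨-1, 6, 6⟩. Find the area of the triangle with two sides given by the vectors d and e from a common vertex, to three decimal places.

28.692

i: 1·6 - (-4)·6 = 6 - (-24) = 30
j: (-4)·(-1) - 6·6 = 4 - 36 = -32
k: 6·6 - 1·(-1) = 36 - (-1) = 37
d × e = (30, -32, 37)
|d × e| = √(30² + (-32)² + 37²) = √3293 ≈ 57.3847
area = ½ · 57.3847 ≈ 28.692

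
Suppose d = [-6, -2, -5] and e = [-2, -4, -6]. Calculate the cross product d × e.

(-8, -26, 20)

i: (-2)·(-6) - (-5)·(-4) = 12 - 20 = -8
j: (-5)·(-2) - (-6)·(-6) = 10 - 36 = -26
k: (-6)·(-4) - (-2)·(-2) = 24 - 4 = 20
d × e = (-8, -26, 20)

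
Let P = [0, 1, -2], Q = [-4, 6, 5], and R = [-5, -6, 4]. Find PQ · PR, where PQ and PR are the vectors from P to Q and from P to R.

PQ = Q − P = (-4, 5, 7)
PR = R − P = (-5, -7, 6)
PQ · PR = (-4)·(-5) + 5·(-7) + 7·6 = 20 - 35 + 42 = 27

27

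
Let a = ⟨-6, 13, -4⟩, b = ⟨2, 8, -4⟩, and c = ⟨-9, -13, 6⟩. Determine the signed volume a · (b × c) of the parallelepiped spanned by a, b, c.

152

b × c:
i: 8·6 - (-4)·(-13) = 48 - 52 = -4
j: (-4)·(-9) - 2·6 = 36 - 12 = 24
k: 2·(-13) - 8·(-9) = -26 - (-72) = 46
b × c = (-4, 24, 46)
a · (b × c) = (-6)·(-4) + 13·24 + (-4)·46 = 24 + 312 - 184 = 152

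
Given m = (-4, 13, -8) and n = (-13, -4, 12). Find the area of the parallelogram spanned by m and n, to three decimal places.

i: 13·12 - (-8)·(-4) = 156 - 32 = 124
j: (-8)·(-13) - (-4)·12 = 104 - (-48) = 152
k: (-4)·(-4) - 13·(-13) = 16 - (-169) = 185
m × n = (124, 152, 185)
|m × n| = √(124² + 152² + 185²) = √72705 ≈ 269.6386

269.639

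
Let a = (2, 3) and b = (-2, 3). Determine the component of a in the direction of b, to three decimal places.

a · b = 2·(-2) + 3·3 = -4 + 9 = 5
|b| = √(4 + 9) = √13 ≈ 3.6056
comp_b a = 5 / √13 ≈ 1.387

1.387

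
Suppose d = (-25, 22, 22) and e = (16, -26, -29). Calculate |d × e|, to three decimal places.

i: 22·(-29) - 22·(-26) = -638 - (-572) = -66
j: 22·16 - (-25)·(-29) = 352 - 725 = -373
k: (-25)·(-26) - 22·16 = 650 - 352 = 298
d × e = (-66, -373, 298)
|d × e| = √((-66)² + (-373)² + 298²) = √232289 ≈ 481.9637

481.964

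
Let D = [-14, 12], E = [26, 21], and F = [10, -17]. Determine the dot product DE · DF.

699

DE = E − D = (40, 9)
DF = F − D = (24, -29)
DE · DF = 40·24 + 9·(-29) = 960 - 261 = 699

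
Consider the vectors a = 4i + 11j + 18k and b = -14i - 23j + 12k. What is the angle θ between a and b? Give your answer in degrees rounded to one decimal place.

a · b = 4·(-14) + 11·(-23) + 18·12 = -56 - 253 + 216 = -93
|a|² = 16 + 121 + 324 = 461,  |a| = √461 ≈ 21.470911
|b|² = 196 + 529 + 144 = 869,  |b| = √869 ≈ 29.478806
cos θ = -93 / (21.470911 · 29.478806) ≈ -0.14693
θ = arccos(-0.14693) ≈ 98.4°

98.4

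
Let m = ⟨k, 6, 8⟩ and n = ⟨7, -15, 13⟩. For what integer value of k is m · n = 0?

-2

m · n = k·7 + 6·(-15) + 8·13 = 14 + 7k
Set equal to 0: 7k = -14, so k = -2.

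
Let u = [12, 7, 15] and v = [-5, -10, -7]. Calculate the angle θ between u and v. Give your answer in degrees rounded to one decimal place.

u · v = 12·(-5) + 7·(-10) + 15·(-7) = -60 - 70 - 105 = -235
|u|² = 144 + 49 + 225 = 418,  |u| = √418 ≈ 20.445048
|v|² = 25 + 100 + 49 = 174,  |v| = √174 ≈ 13.190906
cos θ = -235 / (20.445048 · 13.190906) ≈ -0.87138
θ = arccos(-0.87138) ≈ 150.6°

150.6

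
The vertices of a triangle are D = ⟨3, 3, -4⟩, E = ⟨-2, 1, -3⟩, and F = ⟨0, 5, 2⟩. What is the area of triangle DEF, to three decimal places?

DE = (-5, -2, 1),  DF = (-3, 2, 6)
i: (-2)·6 - 1·2 = -12 - 2 = -14
j: 1·(-3) - (-5)·6 = -3 - (-30) = 27
k: (-5)·2 - (-2)·(-3) = -10 - 6 = -16
DE × DF = (-14, 27, -16)
|DE × DF| = √1181 ≈ 34.3657
area = ½ · 34.3657 ≈ 17.183

17.183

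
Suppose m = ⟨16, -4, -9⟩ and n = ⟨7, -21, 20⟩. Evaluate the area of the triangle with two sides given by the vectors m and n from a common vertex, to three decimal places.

i: (-4)·20 - (-9)·(-21) = -80 - 189 = -269
j: (-9)·7 - 16·20 = -63 - 320 = -383
k: 16·(-21) - (-4)·7 = -336 - (-28) = -308
m × n = (-269, -383, -308)
|m × n| = √((-269)² + (-383)² + (-308)²) = √313914 ≈ 560.2803
area = ½ · 560.2803 ≈ 280.140

280.140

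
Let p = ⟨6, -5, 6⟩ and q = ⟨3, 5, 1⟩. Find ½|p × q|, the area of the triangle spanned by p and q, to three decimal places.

i: (-5)·1 - 6·5 = -5 - 30 = -35
j: 6·3 - 6·1 = 18 - 6 = 12
k: 6·5 - (-5)·3 = 30 - (-15) = 45
p × q = (-35, 12, 45)
|p × q| = √((-35)² + 12² + 45²) = √3394 ≈ 58.2580
area = ½ · 58.2580 ≈ 29.129

29.129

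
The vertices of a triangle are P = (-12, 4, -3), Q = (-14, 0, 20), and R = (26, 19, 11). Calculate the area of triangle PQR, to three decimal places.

PQ = (-2, -4, 23),  PR = (38, 15, 14)
i: (-4)·14 - 23·15 = -56 - 345 = -401
j: 23·38 - (-2)·14 = 874 - (-28) = 902
k: (-2)·15 - (-4)·38 = -30 - (-152) = 122
PQ × PR = (-401, 902, 122)
|PQ × PR| = √989289 ≈ 994.6301
area = ½ · 994.6301 ≈ 497.315

497.315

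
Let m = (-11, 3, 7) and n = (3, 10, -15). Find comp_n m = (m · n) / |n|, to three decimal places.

m · n = (-11)·3 + 3·10 + 7·(-15) = -33 + 30 - 105 = -108
|n| = √(9 + 100 + 225) = √334 ≈ 18.2757
comp_n m = -108 / √334 ≈ -5.909

-5.909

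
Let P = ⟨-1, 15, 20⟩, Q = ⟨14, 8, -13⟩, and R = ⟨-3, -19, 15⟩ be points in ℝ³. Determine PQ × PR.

(-1087, 141, -524)

PQ = (15, -7, -33)
PR = (-2, -34, -5)
i: (-7)·(-5) - (-33)·(-34) = 35 - 1122 = -1087
j: (-33)·(-2) - 15·(-5) = 66 - (-75) = 141
k: 15·(-34) - (-7)·(-2) = -510 - 14 = -524
PQ × PR = (-1087, 141, -524)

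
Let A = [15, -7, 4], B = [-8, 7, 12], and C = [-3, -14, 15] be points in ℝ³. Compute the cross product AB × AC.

(210, 109, 413)

AB = (-23, 14, 8)
AC = (-18, -7, 11)
i: 14·11 - 8·(-7) = 154 - (-56) = 210
j: 8·(-18) - (-23)·11 = -144 - (-253) = 109
k: (-23)·(-7) - 14·(-18) = 161 - (-252) = 413
AB × AC = (210, 109, 413)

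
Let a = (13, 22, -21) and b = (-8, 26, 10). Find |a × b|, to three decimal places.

i: 22·10 - (-21)·26 = 220 - (-546) = 766
j: (-21)·(-8) - 13·10 = 168 - 130 = 38
k: 13·26 - 22·(-8) = 338 - (-176) = 514
a × b = (766, 38, 514)
|a × b| = √(766² + 38² + 514²) = √852396 ≈ 923.2529

923.253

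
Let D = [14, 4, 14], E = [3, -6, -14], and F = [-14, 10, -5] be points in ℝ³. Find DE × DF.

(358, 575, -346)

DE = (-11, -10, -28)
DF = (-28, 6, -19)
i: (-10)·(-19) - (-28)·6 = 190 - (-168) = 358
j: (-28)·(-28) - (-11)·(-19) = 784 - 209 = 575
k: (-11)·6 - (-10)·(-28) = -66 - 280 = -346
DE × DF = (358, 575, -346)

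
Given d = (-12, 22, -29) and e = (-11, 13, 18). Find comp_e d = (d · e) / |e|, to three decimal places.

d · e = (-12)·(-11) + 22·13 + (-29)·18 = 132 + 286 - 522 = -104
|e| = √(121 + 169 + 324) = √614 ≈ 24.7790
comp_e d = -104 / √614 ≈ -4.197

-4.197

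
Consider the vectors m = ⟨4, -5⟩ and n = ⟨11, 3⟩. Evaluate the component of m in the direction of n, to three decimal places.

m · n = 4·11 + (-5)·3 = 44 - 15 = 29
|n| = √(121 + 9) = √130 ≈ 11.4018
comp_n m = 29 / √130 ≈ 2.543

2.543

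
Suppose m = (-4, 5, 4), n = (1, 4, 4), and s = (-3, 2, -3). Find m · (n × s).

n × s:
i: 4·(-3) - 4·2 = -12 - 8 = -20
j: 4·(-3) - 1·(-3) = -12 - (-3) = -9
k: 1·2 - 4·(-3) = 2 - (-12) = 14
n × s = (-20, -9, 14)
m · (n × s) = (-4)·(-20) + 5·(-9) + 4·14 = 80 - 45 + 56 = 91

91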